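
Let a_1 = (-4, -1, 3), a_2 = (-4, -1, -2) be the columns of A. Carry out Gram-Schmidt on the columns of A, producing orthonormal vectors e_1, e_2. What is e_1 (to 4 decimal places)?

a_1 = (-4, -1, 3); ‖a_1‖ = 5.0990, so e_1 = (-0.7845, -0.1961, 0.5883).

e_1 = (-0.7845, -0.1961, 0.5883)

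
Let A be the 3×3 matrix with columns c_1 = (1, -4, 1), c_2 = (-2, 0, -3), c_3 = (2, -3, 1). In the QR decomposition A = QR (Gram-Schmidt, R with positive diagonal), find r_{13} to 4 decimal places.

r_{13} = 3.5355

q_1 = c_1/‖c_1‖ = (1, -4, 1)/4.2426 = (0.2357, -0.9428, 0.2357).
r_{13} = q_1·c_3 = 3.5355.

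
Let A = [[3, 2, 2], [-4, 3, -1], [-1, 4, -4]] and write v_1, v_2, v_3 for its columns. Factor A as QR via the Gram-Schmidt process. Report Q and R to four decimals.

v_1 = (3, -4, -1); ‖v_1‖ = 5.0990, so e_1 = (0.5883, -0.7845, -0.1961).
e_1·v_2 = 0.5883·2 + (-0.7845)·3 + (-0.1961)·4 = -1.9612.
u_2 = v_2 + 1.9612·e_1 = (3.1538, 1.4615, 3.6154).
‖u_2‖ = 5.0154, so e_2 = (0.6288, 0.2914, 0.7209).
e_1·v_3 = 0.5883·2 + (-0.7845)·(-1) + (-0.1961)·(-4) = 2.7456; e_2·v_3 = 0.6288·2 + 0.2914·(-1) + 0.7209·(-4) = -1.9172.
u_3 = v_3 − 2.7456·e_1 + 1.9172·e_2 = (1.5902, 1.7125, -2.0795).
‖u_3‖ = 3.1282, so e_3 = (0.5083, 0.5474, -0.6648).

Q = [[0.5883, 0.6288, 0.5083], [-0.7845, 0.2914, 0.5474], [-0.1961, 0.7209, -0.6648]], R = [[5.0990, -1.9612, 2.7456], [0.0000, 5.0154, -1.9172], [0.0000, 0.0000, 3.1282]]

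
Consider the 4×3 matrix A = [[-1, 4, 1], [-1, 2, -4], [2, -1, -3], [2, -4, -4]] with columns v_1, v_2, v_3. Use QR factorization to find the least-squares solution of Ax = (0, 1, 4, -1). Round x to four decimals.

x = (1.6926, 0.8444, -0.1440)

v_1 = (-1, -1, 2, 2); ‖v_1‖ = 3.1623, so e_1 = (-0.3162, -0.3162, 0.6325, 0.6325).
e_1·v_2 = (-0.3162)·4 + (-0.3162)·2 + 0.6325·(-1) + 0.6325·(-4) = -5.0596.
u_2 = v_2 + 5.0596·e_1 = (2.4000, 0.4000, 2.2000, -0.8000).
‖u_2‖ = 3.3764, so e_2 = (0.7108, 0.1185, 0.6516, -0.2369).
e_1·v_3 = (-0.3162)·1 + (-0.3162)·(-4) + 0.6325·(-3) + 0.6325·(-4) = -3.4785; e_2·v_3 = 0.7108·1 + 0.1185·(-4) + 0.6516·(-3) + (-0.2369)·(-4) = -0.7701.
u_3 = v_3 + 3.4785·e_1 + 0.7701·e_2 = (0.4474, -5.0088, -0.2982, -1.9825).
‖u_3‖ = 5.4136, so e_3 = (0.0826, -0.9252, -0.0551, -0.3662).
Qᵀb = (1.5811, 2.9617, -0.7794).
Back-substitute: x_3 = -0.7794/5.4136 = -0.1440.
x_2 = (2.9617 + 0.7701·(-0.1440))/3.3764 = 0.8444.
x_1 = (1.5811 + 5.0596·0.8444 + 3.4785·(-0.1440))/3.1623 = 1.6926.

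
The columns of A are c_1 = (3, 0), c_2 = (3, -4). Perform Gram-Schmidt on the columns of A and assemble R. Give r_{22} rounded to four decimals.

r_{22} = 4.0000

q_1 = c_1/‖c_1‖ = (3, 0)/3.0000 = (1.0000, 0.0000).
r_{12} = q_1·c_2 = 3.0000.
u_2 = c_2 − 3.0000·q_1 = (0.0000, -4.0000).
r_{22} = ‖u_2‖ = 4.0000.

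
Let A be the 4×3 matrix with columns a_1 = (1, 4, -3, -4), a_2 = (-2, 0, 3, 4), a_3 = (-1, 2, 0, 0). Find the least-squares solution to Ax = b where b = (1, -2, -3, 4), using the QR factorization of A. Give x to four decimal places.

a_1 = (1, 4, -3, -4); ‖a_1‖ = 6.4807, so e_1 = (0.1543, 0.6172, -0.4629, -0.6172).
e_1·a_2 = 0.1543·(-2) + 0.6172·0 + (-0.4629)·3 + (-0.6172)·4 = -4.1662.
u_2 = a_2 + 4.1662·e_1 = (-1.3571, 2.5714, 1.0714, 1.4286).
‖u_2‖ = 3.4122, so e_2 = (-0.3977, 0.7536, 0.3140, 0.4187).
e_1·a_3 = 0.1543·(-1) + 0.6172·2 + (-0.4629)·0 + (-0.6172)·0 = 1.0801; e_2·a_3 = (-0.3977)·(-1) + 0.7536·2 + 0.3140·0 + 0.4187·0 = 1.9049.
u_3 = a_3 − 1.0801·e_1 − 1.9049·e_2 = (-0.4090, -0.1022, -0.0982, -0.1309).
‖u_3‖ = 0.4522, so e_3 = (-0.9044, -0.2261, -0.2171, -0.2894).
Qᵀb = (-2.1602, -1.1723, -0.9587).
Back-substitute: x_3 = -0.9587/0.4522 = -2.1200.
x_2 = (-1.1723 − 1.9049·(-2.1200))/3.4122 = 0.8400.
x_1 = (-2.1602 + 4.1662·0.8400 − 1.0801·(-2.1200))/6.4807 = 0.5600.

x = (0.5600, 0.8400, -2.1200)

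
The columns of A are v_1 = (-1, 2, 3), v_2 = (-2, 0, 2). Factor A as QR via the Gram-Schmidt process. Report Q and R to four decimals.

q_1 = v_1/‖v_1‖ = (-1, 2, 3)/3.7417 = (-0.2673, 0.5345, 0.8018).
r_{12} = q_1·v_2 = 2.1381.
u_2 = v_2 − 2.1381·q_1 = (-1.4286, -1.1429, 0.2857).
‖u_2‖ = 1.8516, so q_2 = (-0.7715, -0.6172, 0.1543).

Q = [[-0.2673, -0.7715], [0.5345, -0.6172], [0.8018, 0.1543]], R = [[3.7417, 2.1381], [0.0000, 1.8516]]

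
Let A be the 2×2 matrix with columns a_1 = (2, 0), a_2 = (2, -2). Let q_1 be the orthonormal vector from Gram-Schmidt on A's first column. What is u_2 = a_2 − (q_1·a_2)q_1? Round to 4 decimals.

u_2 = (0.0000, -2.0000)

a_1 = (2, 0); ‖a_1‖ = 2.0000, so q_1 = (1.0000, 0.0000).
q_1·a_2 = 1.0000·2 + 0.0000·(-2) = 2.0000.
u_2 = a_2 − 2.0000·q_1 = (0.0000, -2.0000).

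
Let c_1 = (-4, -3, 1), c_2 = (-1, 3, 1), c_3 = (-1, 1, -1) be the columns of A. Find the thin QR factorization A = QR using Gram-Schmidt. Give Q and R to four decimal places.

Q = [[-0.7845, -0.5013, -0.3651], [-0.5883, 0.7877, 0.1826], [0.1961, 0.3581, -0.9129]], R = [[5.0990, -0.7845, 0.0000], [0.0000, 3.2225, 0.9309], [0.0000, 0.0000, 1.4606]]

c_1 = (-4, -3, 1); ‖c_1‖ = 5.0990, so q_1 = (-0.7845, -0.5883, 0.1961).
q_1·c_2 = (-0.7845)·(-1) + (-0.5883)·3 + 0.1961·1 = -0.7845.
u_2 = c_2 + 0.7845·q_1 = (-1.6154, 2.5385, 1.1538).
‖u_2‖ = 3.2225, so q_2 = (-0.5013, 0.7877, 0.3581).
q_1·c_3 = (-0.7845)·(-1) + (-0.5883)·1 + 0.1961·(-1) = 0.0000; q_2·c_3 = (-0.5013)·(-1) + 0.7877·1 + 0.3581·(-1) = 0.9309.
u_3 = c_3 + 0.0000·q_1 − 0.9309·q_2 = (-0.5333, 0.2667, -1.3333).
‖u_3‖ = 1.4606, so q_3 = (-0.3651, 0.1826, -0.9129).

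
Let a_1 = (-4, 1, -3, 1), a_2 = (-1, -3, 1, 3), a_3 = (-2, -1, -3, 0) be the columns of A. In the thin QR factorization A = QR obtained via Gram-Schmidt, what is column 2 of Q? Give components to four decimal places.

q_2 = (-0.1907, -0.6797, 0.2487, 0.6632)

a_1 = (-4, 1, -3, 1); ‖a_1‖ = 5.1962, so q_1 = (-0.7698, 0.1925, -0.5774, 0.1925).
q_1·a_2 = (-0.7698)·(-1) + 0.1925·(-3) + (-0.5774)·1 + 0.1925·3 = 0.1925.
u_2 = a_2 − 0.1925·q_1 = (-0.8519, -3.0370, 1.1111, 2.9630).
‖u_2‖ = 4.4680, so q_2 = (-0.1907, -0.6797, 0.2487, 0.6632).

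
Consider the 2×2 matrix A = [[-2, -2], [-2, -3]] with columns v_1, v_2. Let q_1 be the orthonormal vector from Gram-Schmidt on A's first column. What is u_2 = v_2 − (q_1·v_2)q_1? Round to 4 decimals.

u_2 = (0.5000, -0.5000)

v_1 = (-2, -2); ‖v_1‖ = 2.8284, so q_1 = (-0.7071, -0.7071).
q_1·v_2 = (-0.7071)·(-2) + (-0.7071)·(-3) = 3.5355.
u_2 = v_2 − 3.5355·q_1 = (0.5000, -0.5000).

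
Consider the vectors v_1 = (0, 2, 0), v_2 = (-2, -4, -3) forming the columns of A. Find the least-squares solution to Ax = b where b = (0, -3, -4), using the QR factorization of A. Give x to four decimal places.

v_1 = (0, 2, 0); ‖v_1‖ = 2.0000, so q_1 = (0.0000, 1.0000, 0.0000).
q_1·v_2 = 0.0000·(-2) + 1.0000·(-4) + 0.0000·(-3) = -4.0000.
u_2 = v_2 + 4.0000·q_1 = (-2.0000, 0.0000, -3.0000).
‖u_2‖ = 3.6056, so q_2 = (-0.5547, 0.0000, -0.8321).
Qᵀb = (-3.0000, 3.3282).
Back-substitute: x_2 = 3.3282/3.6056 = 0.9231.
x_1 = (-3.0000 + 4.0000·0.9231)/2.0000 = 0.3462.

x = (0.3462, 0.9231)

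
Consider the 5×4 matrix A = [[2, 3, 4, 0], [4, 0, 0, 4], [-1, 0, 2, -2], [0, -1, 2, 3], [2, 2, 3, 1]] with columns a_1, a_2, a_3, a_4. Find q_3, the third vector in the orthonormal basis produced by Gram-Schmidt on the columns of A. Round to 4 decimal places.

q_1 = a_1/‖a_1‖ = (2, 4, -1, 0, 2)/5.0000 = (0.4000, 0.8000, -0.2000, 0.0000, 0.4000).
r_{12} = q_1·a_2 = 2.0000.
u_2 = a_2 − 2.0000·q_1 = (2.2000, -1.6000, 0.4000, -1.0000, 1.2000).
‖u_2‖ = 3.1623, so q_2 = (0.6957, -0.5060, 0.1265, -0.3162, 0.3795).
r_{13} = q_1·a_3 = 2.4000; r_{23} = q_2·a_3 = 3.5418.
u_3 = a_3 − 2.4000·q_1 − 3.5418·q_2 = (0.5760, -0.1280, 2.0320, 3.1200, 0.6960).
‖u_3‖ = 3.8335, so q_3 = (0.1503, -0.0334, 0.5301, 0.8139, 0.1816).

q_3 = (0.1503, -0.0334, 0.5301, 0.8139, 0.1816)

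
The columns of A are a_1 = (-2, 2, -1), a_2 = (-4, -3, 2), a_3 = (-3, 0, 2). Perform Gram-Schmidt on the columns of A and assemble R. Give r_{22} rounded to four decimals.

r_{22} = 5.3852

a_1 = (-2, 2, -1); ‖a_1‖ = 3.0000, so e_1 = (-0.6667, 0.6667, -0.3333).
e_1·a_2 = (-0.6667)·(-4) + 0.6667·(-3) + (-0.3333)·2 = 0.0000.
u_2 = a_2 + 0.0000·e_1 = (-4.0000, -3.0000, 2.0000).
r_{22} = ‖u_2‖ = 5.3852.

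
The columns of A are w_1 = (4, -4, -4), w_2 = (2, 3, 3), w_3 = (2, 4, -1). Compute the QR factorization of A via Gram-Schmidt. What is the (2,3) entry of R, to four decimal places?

r_{23} = 2.8577

e_1 = w_1/‖w_1‖ = (4, -4, -4)/6.9282 = (0.5774, -0.5774, -0.5774).
r_{12} = e_1·w_2 = -2.3094.
u_2 = w_2 + 2.3094·e_1 = (3.3333, 1.6667, 1.6667).
‖u_2‖ = 4.0825, so e_2 = (0.8165, 0.4082, 0.4082).
r_{23} = e_2·w_3 = 2.8577.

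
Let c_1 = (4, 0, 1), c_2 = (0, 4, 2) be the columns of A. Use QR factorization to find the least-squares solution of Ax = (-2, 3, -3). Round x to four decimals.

x = (-0.6905, 0.3690)

c_1 = (4, 0, 1); ‖c_1‖ = 4.1231, so q_1 = (0.9701, 0.0000, 0.2425).
q_1·c_2 = 0.9701·0 + 0.0000·4 + 0.2425·2 = 0.4851.
u_2 = c_2 − 0.4851·q_1 = (-0.4706, 4.0000, 1.8824).
‖u_2‖ = 4.4458, so q_2 = (-0.1059, 0.8997, 0.4234).
Qᵀb = (-2.6679, 1.6407).
Back-substitute: x_2 = 1.6407/4.4458 = 0.3690.
x_1 = (-2.6679 − 0.4851·0.3690)/4.1231 = -0.6905.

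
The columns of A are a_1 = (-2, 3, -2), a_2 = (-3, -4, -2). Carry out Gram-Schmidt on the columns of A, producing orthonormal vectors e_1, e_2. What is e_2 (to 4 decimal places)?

e_2 = (-0.6032, -0.6800, -0.4168)

a_1 = (-2, 3, -2); ‖a_1‖ = 4.1231, so e_1 = (-0.4851, 0.7276, -0.4851).
e_1·a_2 = (-0.4851)·(-3) + 0.7276·(-4) + (-0.4851)·(-2) = -0.4851.
u_2 = a_2 + 0.4851·e_1 = (-3.2353, -3.6471, -2.2353).
‖u_2‖ = 5.3633, so e_2 = (-0.6032, -0.6800, -0.4168).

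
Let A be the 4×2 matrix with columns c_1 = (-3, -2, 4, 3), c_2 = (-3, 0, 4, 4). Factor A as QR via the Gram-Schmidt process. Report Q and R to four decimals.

Q = [[-0.4867, -0.0354], [-0.3244, 0.8732], [0.6489, 0.0472], [0.4867, 0.4838]], R = [[6.1644, 6.0022], [0.0000, 2.2302]]

q_1 = c_1/‖c_1‖ = (-3, -2, 4, 3)/6.1644 = (-0.4867, -0.3244, 0.6489, 0.4867).
r_{12} = q_1·c_2 = 6.0022.
u_2 = c_2 − 6.0022·q_1 = (-0.0789, 1.9474, 0.1053, 1.0789).
‖u_2‖ = 2.2302, so q_2 = (-0.0354, 0.8732, 0.0472, 0.4838).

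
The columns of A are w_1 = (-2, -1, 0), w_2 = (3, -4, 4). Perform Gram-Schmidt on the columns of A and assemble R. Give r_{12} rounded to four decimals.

r_{12} = -0.8944

q_1 = w_1/‖w_1‖ = (-2, -1, 0)/2.2361 = (-0.8944, -0.4472, 0.0000).
r_{12} = q_1·w_2 = -0.8944.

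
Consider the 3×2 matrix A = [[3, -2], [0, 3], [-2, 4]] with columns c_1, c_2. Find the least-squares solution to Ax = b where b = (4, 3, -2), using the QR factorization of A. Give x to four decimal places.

x = (2.0221, 0.7348)

c_1 = (3, 0, -2); ‖c_1‖ = 3.6056, so q_1 = (0.8321, 0.0000, -0.5547).
q_1·c_2 = 0.8321·(-2) + 0.0000·3 + (-0.5547)·4 = -3.8829.
u_2 = c_2 + 3.8829·q_1 = (1.2308, 3.0000, 1.8462).
‖u_2‖ = 3.7314, so q_2 = (0.3298, 0.8040, 0.4948).
Qᵀb = (4.4376, 2.7418).
Back-substitute: x_2 = 2.7418/3.7314 = 0.7348.
x_1 = (4.4376 + 3.8829·0.7348)/3.6056 = 2.0221.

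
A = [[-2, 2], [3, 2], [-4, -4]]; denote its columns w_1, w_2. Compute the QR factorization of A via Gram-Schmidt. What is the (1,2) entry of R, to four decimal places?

r_{12} = 3.3425

w_1 = (-2, 3, -4); ‖w_1‖ = 5.3852, so e_1 = (-0.3714, 0.5571, -0.7428).
r_{12} = e_1·w_2 = 3.3425.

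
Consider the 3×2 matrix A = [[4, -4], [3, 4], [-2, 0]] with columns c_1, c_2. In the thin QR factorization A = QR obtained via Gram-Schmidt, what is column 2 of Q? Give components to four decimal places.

q_2 = (-0.6149, 0.7871, -0.0492)

c_1 = (4, 3, -2); ‖c_1‖ = 5.3852, so q_1 = (0.7428, 0.5571, -0.3714).
q_1·c_2 = 0.7428·(-4) + 0.5571·4 + (-0.3714)·0 = -0.7428.
u_2 = c_2 + 0.7428·q_1 = (-3.4483, 4.4138, -0.2759).
‖u_2‖ = 5.6079, so q_2 = (-0.6149, 0.7871, -0.0492).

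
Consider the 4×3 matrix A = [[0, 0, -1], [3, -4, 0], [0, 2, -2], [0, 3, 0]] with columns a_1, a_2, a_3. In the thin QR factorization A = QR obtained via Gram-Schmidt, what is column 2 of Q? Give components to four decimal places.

q_2 = (0.0000, 0.0000, 0.5547, 0.8321)

q_1 = a_1/‖a_1‖ = (0, 3, 0, 0)/3.0000 = (0.0000, 1.0000, 0.0000, 0.0000).
r_{12} = q_1·a_2 = -4.0000.
u_2 = a_2 + 4.0000·q_1 = (0.0000, 0.0000, 2.0000, 3.0000).
‖u_2‖ = 3.6056, so q_2 = (0.0000, 0.0000, 0.5547, 0.8321).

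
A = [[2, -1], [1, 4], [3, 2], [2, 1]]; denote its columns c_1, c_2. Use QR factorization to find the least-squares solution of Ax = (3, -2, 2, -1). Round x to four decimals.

q_1 = c_1/‖c_1‖ = (2, 1, 3, 2)/4.2426 = (0.4714, 0.2357, 0.7071, 0.4714).
r_{12} = q_1·c_2 = 2.3570.
u_2 = c_2 − 2.3570·q_1 = (-2.1111, 3.4444, 0.3333, -0.1111).
‖u_2‖ = 4.0552, so q_2 = (-0.5206, 0.8494, 0.0822, -0.0274).
Qᵀb = (1.8856, -3.0688).
Back-substitute: x_2 = -3.0688/4.0552 = -0.7568.
x_1 = (1.8856 − 2.3570·(-0.7568))/4.2426 = 0.8649.

x = (0.8649, -0.7568)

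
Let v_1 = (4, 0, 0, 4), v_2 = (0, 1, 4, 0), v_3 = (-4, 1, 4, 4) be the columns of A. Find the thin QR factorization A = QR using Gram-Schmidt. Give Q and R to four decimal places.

e_1 = v_1/‖v_1‖ = (4, 0, 0, 4)/5.6569 = (0.7071, 0.0000, 0.0000, 0.7071).
r_{12} = e_1·v_2 = 0.0000.
u_2 = v_2 + 0.0000·e_1 = (0.0000, 1.0000, 4.0000, 0.0000).
‖u_2‖ = 4.1231, so e_2 = (0.0000, 0.2425, 0.9701, 0.0000).
r_{13} = e_1·v_3 = 0.0000; r_{23} = e_2·v_3 = 4.1231.
u_3 = v_3 + 0.0000·e_1 − 4.1231·e_2 = (-4.0000, 0.0000, 0.0000, 4.0000).
‖u_3‖ = 5.6569, so e_3 = (-0.7071, 0.0000, 0.0000, 0.7071).

Q = [[0.7071, 0.0000, -0.7071], [0.0000, 0.2425, 0.0000], [0.0000, 0.9701, 0.0000], [0.7071, 0.0000, 0.7071]], R = [[5.6569, 0.0000, 0.0000], [0.0000, 4.1231, 4.1231], [0.0000, 0.0000, 5.6569]]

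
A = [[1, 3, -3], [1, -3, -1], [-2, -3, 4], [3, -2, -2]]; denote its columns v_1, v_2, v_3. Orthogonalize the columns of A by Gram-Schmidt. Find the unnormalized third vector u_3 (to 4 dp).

u_3 = (-0.4452, -1.1548, 0.2452, 0.6968)

v_1 = (1, 1, -2, 3); ‖v_1‖ = 3.8730, so q_1 = (0.2582, 0.2582, -0.5164, 0.7746).
q_1·v_2 = 0.2582·3 + 0.2582·(-3) + (-0.5164)·(-3) + 0.7746·(-2) = 0.0000.
u_2 = v_2 + 0.0000·q_1 = (3.0000, -3.0000, -3.0000, -2.0000).
‖u_2‖ = 5.5678, so q_2 = (0.5388, -0.5388, -0.5388, -0.3592).
q_1·v_3 = 0.2582·(-3) + 0.2582·(-1) + (-0.5164)·4 + 0.7746·(-2) = -4.6476; q_2·v_3 = 0.5388·(-3) + (-0.5388)·(-1) + (-0.5388)·4 + (-0.3592)·(-2) = -2.5145.
u_3 = v_3 + 4.6476·q_1 + 2.5145·q_2 = (-0.4452, -1.1548, 0.2452, 0.6968).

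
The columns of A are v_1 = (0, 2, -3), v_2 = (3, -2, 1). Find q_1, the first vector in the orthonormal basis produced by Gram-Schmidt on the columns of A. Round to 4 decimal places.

q_1 = (0.0000, 0.5547, -0.8321)

v_1 = (0, 2, -3); ‖v_1‖ = 3.6056, so q_1 = (0.0000, 0.5547, -0.8321).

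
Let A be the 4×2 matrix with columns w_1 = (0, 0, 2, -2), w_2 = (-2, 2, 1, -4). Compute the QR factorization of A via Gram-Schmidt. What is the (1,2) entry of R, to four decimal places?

r_{12} = 3.5355

w_1 = (0, 0, 2, -2); ‖w_1‖ = 2.8284, so e_1 = (0.0000, 0.0000, 0.7071, -0.7071).
r_{12} = e_1·w_2 = 3.5355.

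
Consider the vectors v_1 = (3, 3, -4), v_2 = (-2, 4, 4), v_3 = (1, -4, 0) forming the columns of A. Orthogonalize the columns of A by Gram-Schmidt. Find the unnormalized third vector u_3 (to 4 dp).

u_3 = (1.0961, -0.1566, 0.7046)

v_1 = (3, 3, -4); ‖v_1‖ = 5.8310, so q_1 = (0.5145, 0.5145, -0.6860).
q_1·v_2 = 0.5145·(-2) + 0.5145·4 + (-0.6860)·4 = -1.7150.
u_2 = v_2 + 1.7150·q_1 = (-1.1176, 4.8824, 2.8235).
‖u_2‖ = 5.7497, so q_2 = (-0.1944, 0.8492, 0.4911).
q_1·v_3 = 0.5145·1 + 0.5145·(-4) + (-0.6860)·0 = -1.5435; q_2·v_3 = (-0.1944)·1 + 0.8492·(-4) + 0.4911·0 = -3.5910.
u_3 = v_3 + 1.5435·q_1 + 3.5910·q_2 = (1.0961, -0.1566, 0.7046).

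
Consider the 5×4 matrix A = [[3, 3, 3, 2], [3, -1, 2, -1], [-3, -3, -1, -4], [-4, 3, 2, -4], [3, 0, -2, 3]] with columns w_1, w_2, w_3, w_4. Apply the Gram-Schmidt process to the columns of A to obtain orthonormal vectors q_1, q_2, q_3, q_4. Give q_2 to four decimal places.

q_1 = w_1/‖w_1‖ = (3, 3, -3, -4, 3)/7.2111 = (0.4160, 0.4160, -0.4160, -0.5547, 0.4160).
r_{12} = q_1·w_2 = 0.4160.
u_2 = w_2 − 0.4160·q_1 = (2.8269, -1.1731, -2.8269, 3.2308, -0.1731).
‖u_2‖ = 5.2751, so q_2 = (0.5359, -0.2224, -0.5359, 0.6125, -0.0328).

q_2 = (0.5359, -0.2224, -0.5359, 0.6125, -0.0328)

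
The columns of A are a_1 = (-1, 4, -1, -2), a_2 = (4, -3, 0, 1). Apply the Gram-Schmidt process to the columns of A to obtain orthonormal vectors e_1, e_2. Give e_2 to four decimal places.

a_1 = (-1, 4, -1, -2); ‖a_1‖ = 4.6904, so e_1 = (-0.2132, 0.8528, -0.2132, -0.4264).
e_1·a_2 = (-0.2132)·4 + 0.8528·(-3) + (-0.2132)·0 + (-0.4264)·1 = -3.8376.
u_2 = a_2 + 3.8376·e_1 = (3.1818, 0.2727, -0.8182, -0.6364).
‖u_2‖ = 3.3575, so e_2 = (0.9477, 0.0812, -0.2437, -0.1895).

e_2 = (0.9477, 0.0812, -0.2437, -0.1895)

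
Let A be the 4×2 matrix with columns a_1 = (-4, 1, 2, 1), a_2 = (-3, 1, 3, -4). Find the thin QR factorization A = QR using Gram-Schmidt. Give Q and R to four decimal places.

Q = [[-0.8528, -0.0548], [0.2132, 0.0639], [0.4264, 0.3288], [0.2132, -0.9406]], R = [[4.6904, 3.1980], [0.0000, 4.9772]]

a_1 = (-4, 1, 2, 1); ‖a_1‖ = 4.6904, so e_1 = (-0.8528, 0.2132, 0.4264, 0.2132).
e_1·a_2 = (-0.8528)·(-3) + 0.2132·1 + 0.4264·3 + 0.2132·(-4) = 3.1980.
u_2 = a_2 − 3.1980·e_1 = (-0.2727, 0.3182, 1.6364, -4.6818).
‖u_2‖ = 4.9772, so e_2 = (-0.0548, 0.0639, 0.3288, -0.9406).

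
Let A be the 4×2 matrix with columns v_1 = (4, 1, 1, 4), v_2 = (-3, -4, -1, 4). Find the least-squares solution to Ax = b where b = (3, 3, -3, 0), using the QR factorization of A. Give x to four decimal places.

x = (0.3406, -0.4205)

q_1 = v_1/‖v_1‖ = (4, 1, 1, 4)/5.8310 = (0.6860, 0.1715, 0.1715, 0.6860).
r_{12} = q_1·v_2 = -0.1715.
u_2 = v_2 + 0.1715·q_1 = (-2.8824, -3.9706, -0.9706, 4.1176).
‖u_2‖ = 6.4785, so q_2 = (-0.4449, -0.6129, -0.1498, 0.6356).
Qᵀb = (2.0580, -2.7240).
Back-substitute: x_2 = -2.7240/6.4785 = -0.4205.
x_1 = (2.0580 + 0.1715·(-0.4205))/5.8310 = 0.3406.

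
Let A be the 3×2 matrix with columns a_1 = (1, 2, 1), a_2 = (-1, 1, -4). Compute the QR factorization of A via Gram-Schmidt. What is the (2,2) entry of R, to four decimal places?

r_{22} = 4.0620

e_1 = a_1/‖a_1‖ = (1, 2, 1)/2.4495 = (0.4082, 0.8165, 0.4082).
r_{12} = e_1·a_2 = -1.2247.
u_2 = a_2 + 1.2247·e_1 = (-0.5000, 2.0000, -3.5000).
r_{22} = ‖u_2‖ = 4.0620.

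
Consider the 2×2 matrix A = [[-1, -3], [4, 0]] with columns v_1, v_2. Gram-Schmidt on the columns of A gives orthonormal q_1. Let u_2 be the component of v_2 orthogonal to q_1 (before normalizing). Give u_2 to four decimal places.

q_1 = v_1/‖v_1‖ = (-1, 4)/4.1231 = (-0.2425, 0.9701).
r_{12} = q_1·v_2 = 0.7276.
u_2 = v_2 − 0.7276·q_1 = (-2.8235, -0.7059).

u_2 = (-2.8235, -0.7059)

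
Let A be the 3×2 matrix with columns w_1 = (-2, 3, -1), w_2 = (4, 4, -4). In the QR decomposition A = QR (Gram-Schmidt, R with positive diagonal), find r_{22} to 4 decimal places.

w_1 = (-2, 3, -1); ‖w_1‖ = 3.7417, so e_1 = (-0.5345, 0.8018, -0.2673).
e_1·w_2 = (-0.5345)·4 + 0.8018·4 + (-0.2673)·(-4) = 2.1381.
u_2 = w_2 − 2.1381·e_1 = (5.1429, 2.2857, -3.4286).
r_{22} = ‖u_2‖ = 6.5900.

r_{22} = 6.5900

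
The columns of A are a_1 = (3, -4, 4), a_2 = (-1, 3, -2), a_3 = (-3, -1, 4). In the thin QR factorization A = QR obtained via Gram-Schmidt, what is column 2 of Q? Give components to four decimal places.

a_1 = (3, -4, 4); ‖a_1‖ = 6.4031, so e_1 = (0.4685, -0.6247, 0.6247).
e_1·a_2 = 0.4685·(-1) + (-0.6247)·3 + 0.6247·(-2) = -3.5920.
u_2 = a_2 + 3.5920·e_1 = (0.6829, 0.7561, 0.2439).
‖u_2‖ = 1.0476, so e_2 = (0.6519, 0.7217, 0.2328).

e_2 = (0.6519, 0.7217, 0.2328)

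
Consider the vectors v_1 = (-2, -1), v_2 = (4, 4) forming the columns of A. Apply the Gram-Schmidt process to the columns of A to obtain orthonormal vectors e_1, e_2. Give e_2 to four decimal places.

v_1 = (-2, -1); ‖v_1‖ = 2.2361, so e_1 = (-0.8944, -0.4472).
e_1·v_2 = (-0.8944)·4 + (-0.4472)·4 = -5.3666.
u_2 = v_2 + 5.3666·e_1 = (-0.8000, 1.6000).
‖u_2‖ = 1.7889, so e_2 = (-0.4472, 0.8944).

e_2 = (-0.4472, 0.8944)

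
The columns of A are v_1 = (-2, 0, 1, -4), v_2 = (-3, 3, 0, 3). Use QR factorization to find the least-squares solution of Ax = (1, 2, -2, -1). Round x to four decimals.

x = (0.0000, 0.0000)

v_1 = (-2, 0, 1, -4); ‖v_1‖ = 4.5826, so q_1 = (-0.4364, 0.0000, 0.2182, -0.8729).
q_1·v_2 = (-0.4364)·(-3) + 0.0000·3 + 0.2182·0 + (-0.8729)·3 = -1.3093.
u_2 = v_2 + 1.3093·q_1 = (-3.5714, 3.0000, 0.2857, 1.8571).
‖u_2‖ = 5.0285, so q_2 = (-0.7102, 0.5966, 0.0568, 0.3693).
Qᵀb = (0.0000, 0.0000).
Back-substitute: x_2 = 0.0000/5.0285 = 0.0000.
x_1 = (0.0000 + 1.3093·0.0000)/4.5826 = 0.0000.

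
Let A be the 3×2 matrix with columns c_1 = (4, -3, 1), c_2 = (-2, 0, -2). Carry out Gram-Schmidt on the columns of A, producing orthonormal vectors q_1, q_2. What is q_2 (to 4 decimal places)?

q_2 = (-0.2265, -0.5661, -0.7926)

q_1 = c_1/‖c_1‖ = (4, -3, 1)/5.0990 = (0.7845, -0.5883, 0.1961).
r_{12} = q_1·c_2 = -1.9612.
u_2 = c_2 + 1.9612·q_1 = (-0.4615, -1.1538, -1.6154).
‖u_2‖ = 2.0381, so q_2 = (-0.2265, -0.5661, -0.7926).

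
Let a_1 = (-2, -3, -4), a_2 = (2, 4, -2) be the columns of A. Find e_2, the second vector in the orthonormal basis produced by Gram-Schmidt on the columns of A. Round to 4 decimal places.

e_2 = (0.3102, 0.6796, -0.6648)

a_1 = (-2, -3, -4); ‖a_1‖ = 5.3852, so e_1 = (-0.3714, -0.5571, -0.7428).
e_1·a_2 = (-0.3714)·2 + (-0.5571)·4 + (-0.7428)·(-2) = -1.4856.
u_2 = a_2 + 1.4856·e_1 = (1.4483, 3.1724, -3.1034).
‖u_2‖ = 4.6683, so e_2 = (0.3102, 0.6796, -0.6648).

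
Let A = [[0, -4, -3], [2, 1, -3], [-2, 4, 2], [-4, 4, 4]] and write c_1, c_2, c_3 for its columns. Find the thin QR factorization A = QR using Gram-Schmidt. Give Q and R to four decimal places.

Q = [[0.0000, -0.7449, -0.6571], [0.4082, 0.5277, -0.6593], [-0.4082, 0.4035, -0.3252], [-0.8165, 0.0621, -0.1670]], R = [[4.8990, -4.4907, -5.3072], [0.0000, 5.3697, 1.7071], [0.0000, 0.0000, 2.6304]]

c_1 = (0, 2, -2, -4); ‖c_1‖ = 4.8990, so e_1 = (0.0000, 0.4082, -0.4082, -0.8165).
e_1·c_2 = 0.0000·(-4) + 0.4082·1 + (-0.4082)·4 + (-0.8165)·4 = -4.4907.
u_2 = c_2 + 4.4907·e_1 = (-4.0000, 2.8333, 2.1667, 0.3333).
‖u_2‖ = 5.3697, so e_2 = (-0.7449, 0.5277, 0.4035, 0.0621).
e_1·c_3 = 0.0000·(-3) + 0.4082·(-3) + (-0.4082)·2 + (-0.8165)·4 = -5.3072; e_2·c_3 = (-0.7449)·(-3) + 0.5277·(-3) + 0.4035·2 + 0.0621·4 = 1.7071.
u_3 = c_3 + 5.3072·e_1 − 1.7071·e_2 = (-1.7283, -1.7341, -0.8555, -0.4393).
‖u_3‖ = 2.6304, so e_3 = (-0.6571, -0.6593, -0.3252, -0.1670).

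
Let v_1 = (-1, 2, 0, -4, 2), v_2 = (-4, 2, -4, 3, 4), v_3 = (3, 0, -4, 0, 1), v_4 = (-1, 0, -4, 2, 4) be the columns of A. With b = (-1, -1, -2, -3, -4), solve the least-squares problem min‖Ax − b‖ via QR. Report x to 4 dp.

e_1 = v_1/‖v_1‖ = (-1, 2, 0, -4, 2)/5.0000 = (-0.2000, 0.4000, 0.0000, -0.8000, 0.4000).
r_{12} = e_1·v_2 = 0.8000.
u_2 = v_2 − 0.8000·e_1 = (-3.8400, 1.6800, -4.0000, 3.6400, 3.6800).
‖u_2‖ = 7.7692, so e_2 = (-0.4943, 0.2162, -0.5149, 0.4685, 0.4737).
r_{13} = e_1·v_3 = -0.2000; r_{23} = e_2·v_3 = 1.0503.
u_3 = v_3 + 0.2000·e_1 − 1.0503·e_2 = (3.4791, -0.1471, -3.4592, -0.6521, 0.5825).
‖u_3‖ = 4.9857, so e_3 = (0.6978, -0.0295, -0.6938, -0.1308, 0.1168).
r_{14} = e_1·v_4 = 0.2000; r_{24} = e_2·v_4 = 5.3854; r_{34} = e_3·v_4 = 2.2833.
u_4 = v_4 − 0.2000·e_1 − 5.3854·e_2 − 2.2833·e_3 = (0.1085, -1.1772, 0.3569, -0.0645, 1.1023).
‖u_4‖ = 1.6566, so e_4 = (0.0655, -0.7106, 0.2155, -0.0389, 0.6654).
Qᵀb = (0.6000, -1.9925, 0.6444, -2.3307).
Back-substitute: x_4 = -2.3307/1.6566 = -1.4070.
x_3 = (0.6444 − 2.2833·(-1.4070))/4.9857 = 0.7736.
x_2 = (-1.9925 − 1.0503·0.7736 − 5.3854·(-1.4070))/7.7692 = 0.6142.
x_1 = (0.6000 − 0.8000·0.6142 + 0.2000·0.7736 − 0.2000·(-1.4070))/5.0000 = 0.1089.

x = (0.1089, 0.6142, 0.7736, -1.4070)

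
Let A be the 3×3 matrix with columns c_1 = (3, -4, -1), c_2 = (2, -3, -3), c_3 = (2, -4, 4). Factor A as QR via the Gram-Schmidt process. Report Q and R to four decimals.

c_1 = (3, -4, -1); ‖c_1‖ = 5.0990, so e_1 = (0.5883, -0.7845, -0.1961).
e_1·c_2 = 0.5883·2 + (-0.7845)·(-3) + (-0.1961)·(-3) = 4.1184.
u_2 = c_2 − 4.1184·e_1 = (-0.4231, 0.2308, -2.1923).
‖u_2‖ = 2.2447, so e_2 = (-0.1885, 0.1028, -0.9767).
e_1·c_3 = 0.5883·2 + (-0.7845)·(-4) + (-0.1961)·4 = 3.5301; e_2·c_3 = (-0.1885)·2 + 0.1028·(-4) + (-0.9767)·4 = -4.6949.
u_3 = c_3 − 3.5301·e_1 + 4.6949·e_2 = (-0.9618, -0.7481, 0.1069).
‖u_3‖ = 1.2232, so e_3 = (-0.7863, -0.6116, 0.0874).

Q = [[0.5883, -0.1885, -0.7863], [-0.7845, 0.1028, -0.6116], [-0.1961, -0.9767, 0.0874]], R = [[5.0990, 4.1184, 3.5301], [0.0000, 2.2447, -4.6949], [0.0000, 0.0000, 1.2232]]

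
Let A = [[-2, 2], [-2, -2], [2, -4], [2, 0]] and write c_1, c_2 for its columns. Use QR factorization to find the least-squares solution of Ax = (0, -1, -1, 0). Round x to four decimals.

x = (0.1500, 0.3000)

c_1 = (-2, -2, 2, 2); ‖c_1‖ = 4.0000, so e_1 = (-0.5000, -0.5000, 0.5000, 0.5000).
e_1·c_2 = (-0.5000)·2 + (-0.5000)·(-2) + 0.5000·(-4) + 0.5000·0 = -2.0000.
u_2 = c_2 + 2.0000·e_1 = (1.0000, -3.0000, -3.0000, 1.0000).
‖u_2‖ = 4.4721, so e_2 = (0.2236, -0.6708, -0.6708, 0.2236).
Qᵀb = (0.0000, 1.3416).
Back-substitute: x_2 = 1.3416/4.4721 = 0.3000.
x_1 = (0.0000 + 2.0000·0.3000)/4.0000 = 0.1500.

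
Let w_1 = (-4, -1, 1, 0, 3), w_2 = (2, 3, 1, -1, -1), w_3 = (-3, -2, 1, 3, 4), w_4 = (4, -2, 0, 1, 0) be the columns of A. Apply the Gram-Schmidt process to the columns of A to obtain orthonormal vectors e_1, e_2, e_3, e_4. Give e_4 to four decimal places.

e_4 = (0.5123, -0.4803, 0.3552, -0.4658, 0.4046)

e_1 = w_1/‖w_1‖ = (-4, -1, 1, 0, 3)/5.1962 = (-0.7698, -0.1925, 0.1925, 0.0000, 0.5774).
r_{12} = e_1·w_2 = -2.5019.
u_2 = w_2 + 2.5019·e_1 = (0.0741, 2.5185, 1.4815, -1.0000, 0.4444).
‖u_2‖ = 3.1210, so e_2 = (0.0237, 0.8070, 0.4747, -0.3204, 0.1424).
r_{13} = e_1·w_3 = 5.1962; r_{23} = e_2·w_3 = -1.6020.
u_3 = w_3 − 5.1962·e_1 + 1.6020·e_2 = (1.0380, 0.2928, 0.7605, 2.4867, 1.2281).
‖u_3‖ = 3.0714, so e_3 = (0.3380, 0.0953, 0.2476, 0.8096, 0.3999).
r_{14} = e_1·w_4 = -2.6943; r_{24} = e_2·w_4 = -1.8394; r_{34} = e_3·w_4 = 1.9708.
u_4 = w_4 + 2.6943·e_1 + 1.8394·e_2 − 1.9708·e_3 = (1.3035, -1.2221, 0.9037, -1.1850, 1.0294).
‖u_4‖ = 2.5442, so e_4 = (0.5123, -0.4803, 0.3552, -0.4658, 0.4046).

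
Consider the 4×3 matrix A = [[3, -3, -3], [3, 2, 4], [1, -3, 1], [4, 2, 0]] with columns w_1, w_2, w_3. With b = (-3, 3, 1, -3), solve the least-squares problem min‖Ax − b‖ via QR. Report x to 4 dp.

w_1 = (3, 3, 1, 4); ‖w_1‖ = 5.9161, so e_1 = (0.5071, 0.5071, 0.1690, 0.6761).
e_1·w_2 = 0.5071·(-3) + 0.5071·2 + 0.1690·(-3) + 0.6761·2 = 0.3381.
u_2 = w_2 − 0.3381·e_1 = (-3.1714, 1.8286, -3.0571, 1.7714).
‖u_2‖ = 5.0878, so e_2 = (-0.6233, 0.3594, -0.6009, 0.3482).
e_1·w_3 = 0.5071·(-3) + 0.5071·4 + 0.1690·1 + 0.6761·0 = 0.6761; e_2·w_3 = (-0.6233)·(-3) + 0.3594·4 + (-0.6009)·1 + 0.3482·0 = 2.7068.
u_3 = w_3 − 0.6761·e_1 − 2.7068·e_2 = (-1.6556, 2.6843, 2.5121, -1.3996).
‖u_3‖ = 4.2681, so e_3 = (-0.3879, 0.6289, 0.5886, -0.3279).
Qᵀb = (-1.8593, 1.3028, 4.6229).
Back-substitute: x_3 = 4.6229/4.2681 = 1.0831.
x_2 = (1.3028 − 2.7068·1.0831)/5.0878 = -0.3202.
x_1 = (-1.8593 − 0.3381·(-0.3202) − 0.6761·1.0831)/5.9161 = -0.4198.

x = (-0.4198, -0.3202, 1.0831)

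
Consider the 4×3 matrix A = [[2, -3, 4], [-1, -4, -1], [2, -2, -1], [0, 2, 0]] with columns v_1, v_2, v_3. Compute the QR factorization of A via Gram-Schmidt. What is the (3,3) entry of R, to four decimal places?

r_{33} = 3.5347

v_1 = (2, -1, 2, 0); ‖v_1‖ = 3.0000, so e_1 = (0.6667, -0.3333, 0.6667, 0.0000).
e_1·v_2 = 0.6667·(-3) + (-0.3333)·(-4) + 0.6667·(-2) + 0.0000·2 = -2.0000.
u_2 = v_2 + 2.0000·e_1 = (-1.6667, -4.6667, -0.6667, 2.0000).
‖u_2‖ = 5.3852, so e_2 = (-0.3095, -0.8666, -0.1238, 0.3714).
e_1·v_3 = 0.6667·4 + (-0.3333)·(-1) + 0.6667·(-1) + 0.0000·0 = 2.3333; e_2·v_3 = (-0.3095)·4 + (-0.8666)·(-1) + (-0.1238)·(-1) + 0.3714·0 = -0.2476.
u_3 = v_3 − 2.3333·e_1 + 0.2476·e_2 = (2.3678, -0.4368, -2.5862, 0.0920).
r_{33} = ‖u_3‖ = 3.5347.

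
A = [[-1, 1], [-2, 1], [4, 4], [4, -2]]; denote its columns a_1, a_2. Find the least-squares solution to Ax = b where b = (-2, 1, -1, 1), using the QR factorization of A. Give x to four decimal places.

e_1 = a_1/‖a_1‖ = (-1, -2, 4, 4)/6.0828 = (-0.1644, -0.3288, 0.6576, 0.6576).
r_{12} = e_1·a_2 = 0.8220.
u_2 = a_2 − 0.8220·e_1 = (1.1351, 1.2703, 3.4595, -2.5405).
‖u_2‖ = 4.6178, so e_2 = (0.2458, 0.2751, 0.7492, -0.5502).
Qᵀb = (0.0000, -1.5159).
Back-substitute: x_2 = -1.5159/4.6178 = -0.3283.
x_1 = (0.0000 − 0.8220·(-0.3283))/6.0828 = 0.0444.

x = (0.0444, -0.3283)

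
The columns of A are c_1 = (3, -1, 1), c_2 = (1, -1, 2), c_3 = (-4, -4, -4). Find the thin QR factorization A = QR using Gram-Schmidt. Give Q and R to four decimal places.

Q = [[0.9045, -0.3853, -0.1826], [-0.3015, -0.2752, -0.9129], [0.3015, 0.8808, -0.3651]], R = [[3.3166, 1.8091, -3.6181], [0.0000, 1.6514, -0.8808], [0.0000, 0.0000, 5.8424]]

q_1 = c_1/‖c_1‖ = (3, -1, 1)/3.3166 = (0.9045, -0.3015, 0.3015).
r_{12} = q_1·c_2 = 1.8091.
u_2 = c_2 − 1.8091·q_1 = (-0.6364, -0.4545, 1.4545).
‖u_2‖ = 1.6514, so q_2 = (-0.3853, -0.2752, 0.8808).
r_{13} = q_1·c_3 = -3.6181; r_{23} = q_2·c_3 = -0.8808.
u_3 = c_3 + 3.6181·q_1 + 0.8808·q_2 = (-1.0667, -5.3333, -2.1333).
‖u_3‖ = 5.8424, so q_3 = (-0.1826, -0.9129, -0.3651).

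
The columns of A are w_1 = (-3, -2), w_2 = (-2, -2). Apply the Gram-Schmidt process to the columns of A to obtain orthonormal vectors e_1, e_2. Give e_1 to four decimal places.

w_1 = (-3, -2); ‖w_1‖ = 3.6056, so e_1 = (-0.8321, -0.5547).

e_1 = (-0.8321, -0.5547)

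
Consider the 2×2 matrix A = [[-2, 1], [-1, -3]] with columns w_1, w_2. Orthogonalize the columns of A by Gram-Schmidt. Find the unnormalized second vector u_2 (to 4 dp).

u_2 = (1.4000, -2.8000)

w_1 = (-2, -1); ‖w_1‖ = 2.2361, so e_1 = (-0.8944, -0.4472).
e_1·w_2 = (-0.8944)·1 + (-0.4472)·(-3) = 0.4472.
u_2 = w_2 − 0.4472·e_1 = (1.4000, -2.8000).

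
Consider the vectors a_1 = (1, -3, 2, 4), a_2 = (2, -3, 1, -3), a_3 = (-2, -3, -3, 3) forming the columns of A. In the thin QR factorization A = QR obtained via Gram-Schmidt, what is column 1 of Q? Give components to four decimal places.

a_1 = (1, -3, 2, 4); ‖a_1‖ = 5.4772, so e_1 = (0.1826, -0.5477, 0.3651, 0.7303).

e_1 = (0.1826, -0.5477, 0.3651, 0.7303)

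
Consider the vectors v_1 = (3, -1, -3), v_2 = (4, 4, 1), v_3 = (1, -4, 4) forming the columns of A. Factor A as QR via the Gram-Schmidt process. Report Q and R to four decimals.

v_1 = (3, -1, -3); ‖v_1‖ = 4.3589, so q_1 = (0.6882, -0.2294, -0.6882).
q_1·v_2 = 0.6882·4 + (-0.2294)·4 + (-0.6882)·1 = 1.1471.
u_2 = v_2 − 1.1471·q_1 = (3.2105, 4.2632, 1.7895).
‖u_2‖ = 5.6289, so q_2 = (0.5704, 0.7574, 0.3179).
q_1·v_3 = 0.6882·1 + (-0.2294)·(-4) + (-0.6882)·4 = -1.1471; q_2·v_3 = 0.5704·1 + 0.7574·(-4) + 0.3179·4 = -1.1875.
u_3 = v_3 + 1.1471·q_1 + 1.1875·q_2 = (2.4668, -3.3638, 3.5880).
‖u_3‖ = 5.5022, so q_3 = (0.4483, -0.6114, 0.6521).

Q = [[0.6882, 0.5704, 0.4483], [-0.2294, 0.7574, -0.6114], [-0.6882, 0.3179, 0.6521]], R = [[4.3589, 1.1471, -1.1471], [0.0000, 5.6289, -1.1875], [0.0000, 0.0000, 5.5022]]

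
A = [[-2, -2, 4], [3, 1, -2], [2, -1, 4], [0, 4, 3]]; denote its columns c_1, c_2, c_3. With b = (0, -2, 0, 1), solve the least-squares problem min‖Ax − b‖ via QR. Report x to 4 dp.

e_1 = c_1/‖c_1‖ = (-2, 3, 2, 0)/4.1231 = (-0.4851, 0.7276, 0.4851, 0.0000).
r_{12} = e_1·c_2 = 1.2127.
u_2 = c_2 − 1.2127·e_1 = (-1.4118, 0.1176, -1.5882, 4.0000).
‖u_2‖ = 4.5309, so e_2 = (-0.3116, 0.0260, -0.3505, 0.8828).
r_{13} = e_1·c_3 = -1.4552; r_{23} = e_2·c_3 = -0.0519.
u_3 = c_3 + 1.4552·e_1 + 0.0519·e_2 = (3.2779, -0.9398, 4.6877, 3.0458).
‖u_3‖ = 6.5483, so e_3 = (0.5006, -0.1435, 0.7159, 0.4651).
Qᵀb = (-1.4552, 0.8309, 0.7522).
Back-substitute: x_3 = 0.7522/6.5483 = 0.1149.
x_2 = (0.8309 + 0.0519·0.1149)/4.5309 = 0.1847.
x_1 = (-1.4552 − 1.2127·0.1847 + 1.4552·0.1149)/4.1231 = -0.3667.

x = (-0.3667, 0.1847, 0.1149)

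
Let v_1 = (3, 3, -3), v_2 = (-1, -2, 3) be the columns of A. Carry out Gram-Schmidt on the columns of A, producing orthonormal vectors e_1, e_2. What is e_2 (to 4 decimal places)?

v_1 = (3, 3, -3); ‖v_1‖ = 5.1962, so e_1 = (0.5774, 0.5774, -0.5774).
e_1·v_2 = 0.5774·(-1) + 0.5774·(-2) + (-0.5774)·3 = -3.4641.
u_2 = v_2 + 3.4641·e_1 = (1.0000, 0.0000, 1.0000).
‖u_2‖ = 1.4142, so e_2 = (0.7071, 0.0000, 0.7071).

e_2 = (0.7071, 0.0000, 0.7071)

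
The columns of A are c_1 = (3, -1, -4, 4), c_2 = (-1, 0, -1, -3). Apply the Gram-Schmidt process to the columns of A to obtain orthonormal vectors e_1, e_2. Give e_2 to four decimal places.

e_1 = c_1/‖c_1‖ = (3, -1, -4, 4)/6.4807 = (0.4629, -0.1543, -0.6172, 0.6172).
r_{12} = e_1·c_2 = -1.6973.
u_2 = c_2 + 1.6973·e_1 = (-0.2143, -0.2619, -2.0476, -1.9524).
‖u_2‖ = 2.8494, so e_2 = (-0.0752, -0.0919, -0.7186, -0.6852).

e_2 = (-0.0752, -0.0919, -0.7186, -0.6852)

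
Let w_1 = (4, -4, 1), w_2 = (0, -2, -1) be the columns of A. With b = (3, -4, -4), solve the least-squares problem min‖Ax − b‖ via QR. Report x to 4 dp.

w_1 = (4, -4, 1); ‖w_1‖ = 5.7446, so q_1 = (0.6963, -0.6963, 0.1741).
q_1·w_2 = 0.6963·0 + (-0.6963)·(-2) + 0.1741·(-1) = 1.2185.
u_2 = w_2 − 1.2185·q_1 = (-0.8485, -1.1515, -1.2121).
‖u_2‖ = 1.8749, so q_2 = (-0.4526, -0.6142, -0.6465).
Qᵀb = (4.1779, 3.6851).
Back-substitute: x_2 = 3.6851/1.8749 = 1.9655.
x_1 = (4.1779 − 1.2185·1.9655)/5.7446 = 0.3103.

x = (0.3103, 1.9655)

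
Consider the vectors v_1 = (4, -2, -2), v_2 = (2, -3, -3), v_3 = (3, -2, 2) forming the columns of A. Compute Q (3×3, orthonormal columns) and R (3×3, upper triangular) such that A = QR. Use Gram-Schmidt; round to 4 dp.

Q = [[0.8165, -0.5774, 0.0000], [-0.4082, -0.5774, -0.7071], [-0.4082, -0.5774, 0.7071]], R = [[4.8990, 4.0825, 2.4495], [0.0000, 2.3094, -1.7321], [0.0000, 0.0000, 2.8284]]

v_1 = (4, -2, -2); ‖v_1‖ = 4.8990, so q_1 = (0.8165, -0.4082, -0.4082).
q_1·v_2 = 0.8165·2 + (-0.4082)·(-3) + (-0.4082)·(-3) = 4.0825.
u_2 = v_2 − 4.0825·q_1 = (-1.3333, -1.3333, -1.3333).
‖u_2‖ = 2.3094, so q_2 = (-0.5774, -0.5774, -0.5774).
q_1·v_3 = 0.8165·3 + (-0.4082)·(-2) + (-0.4082)·2 = 2.4495; q_2·v_3 = (-0.5774)·3 + (-0.5774)·(-2) + (-0.5774)·2 = -1.7321.
u_3 = v_3 − 2.4495·q_1 + 1.7321·q_2 = (0.0000, -2.0000, 2.0000).
‖u_3‖ = 2.8284, so q_3 = (0.0000, -0.7071, 0.7071).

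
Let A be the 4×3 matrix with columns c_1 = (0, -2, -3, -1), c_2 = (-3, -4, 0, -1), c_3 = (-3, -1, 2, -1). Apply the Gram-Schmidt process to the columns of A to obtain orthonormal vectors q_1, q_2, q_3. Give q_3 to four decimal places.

q_3 = (-0.4733, 0.5286, -0.1210, -0.6942)

c_1 = (0, -2, -3, -1); ‖c_1‖ = 3.7417, so q_1 = (0.0000, -0.5345, -0.8018, -0.2673).
q_1·c_2 = 0.0000·(-3) + (-0.5345)·(-4) + (-0.8018)·0 + (-0.2673)·(-1) = 2.4054.
u_2 = c_2 − 2.4054·q_1 = (-3.0000, -2.7143, 1.9286, -0.3571).
‖u_2‖ = 4.4960, so q_2 = (-0.6673, -0.6037, 0.4289, -0.0794).
q_1·c_3 = 0.0000·(-3) + (-0.5345)·(-1) + (-0.8018)·2 + (-0.2673)·(-1) = -0.8018; q_2·c_3 = (-0.6673)·(-3) + (-0.6037)·(-1) + 0.4289·2 + (-0.0794)·(-1) = 3.5428.
u_3 = c_3 + 0.8018·q_1 − 3.5428·q_2 = (-0.6360, 0.7102, -0.1625, -0.9329).
‖u_3‖ = 1.3437, so q_3 = (-0.4733, 0.5286, -0.1210, -0.6942).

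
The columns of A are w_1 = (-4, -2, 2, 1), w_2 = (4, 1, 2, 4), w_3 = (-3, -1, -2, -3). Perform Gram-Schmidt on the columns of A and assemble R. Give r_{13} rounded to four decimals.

r_{13} = 1.4000

w_1 = (-4, -2, 2, 1); ‖w_1‖ = 5.0000, so q_1 = (-0.8000, -0.4000, 0.4000, 0.2000).
r_{13} = q_1·w_3 = 1.4000.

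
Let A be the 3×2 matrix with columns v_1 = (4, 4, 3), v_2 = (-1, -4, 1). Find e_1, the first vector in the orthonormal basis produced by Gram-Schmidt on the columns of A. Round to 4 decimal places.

e_1 = (0.6247, 0.6247, 0.4685)

e_1 = v_1/‖v_1‖ = (4, 4, 3)/6.4031 = (0.6247, 0.6247, 0.4685).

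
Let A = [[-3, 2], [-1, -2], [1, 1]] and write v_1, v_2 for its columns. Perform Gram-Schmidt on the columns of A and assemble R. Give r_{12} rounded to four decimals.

r_{12} = -0.9045

e_1 = v_1/‖v_1‖ = (-3, -1, 1)/3.3166 = (-0.9045, -0.3015, 0.3015).
r_{12} = e_1·v_2 = -0.9045.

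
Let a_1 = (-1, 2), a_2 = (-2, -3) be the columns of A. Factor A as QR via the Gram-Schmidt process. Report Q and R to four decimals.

Q = [[-0.4472, -0.8944], [0.8944, -0.4472]], R = [[2.2361, -1.7889], [0.0000, 3.1305]]

e_1 = a_1/‖a_1‖ = (-1, 2)/2.2361 = (-0.4472, 0.8944).
r_{12} = e_1·a_2 = -1.7889.
u_2 = a_2 + 1.7889·e_1 = (-2.8000, -1.4000).
‖u_2‖ = 3.1305, so e_2 = (-0.8944, -0.4472).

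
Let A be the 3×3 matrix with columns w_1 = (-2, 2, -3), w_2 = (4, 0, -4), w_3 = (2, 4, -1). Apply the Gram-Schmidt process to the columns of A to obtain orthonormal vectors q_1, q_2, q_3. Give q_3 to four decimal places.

q_3 = (0.3482, 0.8704, 0.3482)

w_1 = (-2, 2, -3); ‖w_1‖ = 4.1231, so q_1 = (-0.4851, 0.4851, -0.7276).
q_1·w_2 = (-0.4851)·4 + 0.4851·0 + (-0.7276)·(-4) = 0.9701.
u_2 = w_2 − 0.9701·q_1 = (4.4706, -0.4706, -3.2941).
‖u_2‖ = 5.5730, so q_2 = (0.8022, -0.0844, -0.5911).
q_1·w_3 = (-0.4851)·2 + 0.4851·4 + (-0.7276)·(-1) = 1.6977; q_2·w_3 = 0.8022·2 + (-0.0844)·4 + (-0.5911)·(-1) = 1.8577.
u_3 = w_3 − 1.6977·q_1 − 1.8577·q_2 = (1.3333, 3.3333, 1.3333).
‖u_3‖ = 3.8297, so q_3 = (0.3482, 0.8704, 0.3482).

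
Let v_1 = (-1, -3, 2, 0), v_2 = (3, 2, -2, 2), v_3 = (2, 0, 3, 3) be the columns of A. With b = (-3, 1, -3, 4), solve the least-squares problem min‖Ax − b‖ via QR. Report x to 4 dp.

x = (0.0778, 0.4603, -0.2760)

v_1 = (-1, -3, 2, 0); ‖v_1‖ = 3.7417, so q_1 = (-0.2673, -0.8018, 0.5345, 0.0000).
q_1·v_2 = (-0.2673)·3 + (-0.8018)·2 + 0.5345·(-2) + 0.0000·2 = -3.4744.
u_2 = v_2 + 3.4744·q_1 = (2.0714, -0.7857, -0.1429, 2.0000).
‖u_2‖ = 2.9881, so q_2 = (0.6932, -0.2630, -0.0478, 0.6693).
q_1·v_3 = (-0.2673)·2 + (-0.8018)·0 + 0.5345·3 + 0.0000·3 = 1.0690; q_2·v_3 = 0.6932·2 + (-0.2630)·0 + (-0.0478)·3 + 0.6693·3 = 3.2510.
u_3 = v_3 − 1.0690·q_1 − 3.2510·q_2 = (0.0320, 1.7120, 2.5840, 0.8240).
‖u_3‖ = 3.2075, so q_3 = (0.0100, 0.5338, 0.8056, 0.2569).
Qᵀb = (-1.6036, 0.4781, -0.8854).
Back-substitute: x_3 = -0.8854/3.2075 = -0.2760.
x_2 = (0.4781 − 3.2510·(-0.2760))/2.9881 = 0.4603.
x_1 = (-1.6036 + 3.4744·0.4603 − 1.0690·(-0.2760))/3.7417 = 0.0778.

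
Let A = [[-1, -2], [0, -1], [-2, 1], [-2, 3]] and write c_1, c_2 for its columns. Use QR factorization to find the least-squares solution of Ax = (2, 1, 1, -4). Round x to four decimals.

q_1 = c_1/‖c_1‖ = (-1, 0, -2, -2)/3.0000 = (-0.3333, 0.0000, -0.6667, -0.6667).
r_{12} = q_1·c_2 = -2.0000.
u_2 = c_2 + 2.0000·q_1 = (-2.6667, -1.0000, -0.3333, 1.6667).
‖u_2‖ = 3.3166, so q_2 = (-0.8040, -0.3015, -0.1005, 0.5025).
Qᵀb = (1.3333, -4.0202).
Back-substitute: x_2 = -4.0202/3.3166 = -1.2121.
x_1 = (1.3333 + 2.0000·(-1.2121))/3.0000 = -0.3636.

x = (-0.3636, -1.2121)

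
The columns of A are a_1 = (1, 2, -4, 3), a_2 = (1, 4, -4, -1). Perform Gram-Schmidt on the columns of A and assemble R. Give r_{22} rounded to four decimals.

a_1 = (1, 2, -4, 3); ‖a_1‖ = 5.4772, so e_1 = (0.1826, 0.3651, -0.7303, 0.5477).
e_1·a_2 = 0.1826·1 + 0.3651·4 + (-0.7303)·(-4) + 0.5477·(-1) = 4.0166.
u_2 = a_2 − 4.0166·e_1 = (0.2667, 2.5333, -1.0667, -3.2000).
r_{22} = ‖u_2‖ = 4.2269.

r_{22} = 4.2269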